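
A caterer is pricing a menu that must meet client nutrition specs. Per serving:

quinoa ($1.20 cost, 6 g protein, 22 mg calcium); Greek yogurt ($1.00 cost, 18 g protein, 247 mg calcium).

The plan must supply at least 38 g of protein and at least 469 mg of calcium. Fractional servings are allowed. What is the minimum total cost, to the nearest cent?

$2.11

At the optimum either one food covers both requirements or two foods hit both targets exactly; no other combination can be cheaper.
quinoa only: max(38/6, 469/22) = 21.32 servings → $25.58.
Greek yogurt only: max(38/18, 469/247) = 2.111 servings → $2.11.
quinoa + Greek yogurt with both tight: 0.8692 servings and 1.821 servings → $2.86.
The minimum over all feasible corners is $2.11.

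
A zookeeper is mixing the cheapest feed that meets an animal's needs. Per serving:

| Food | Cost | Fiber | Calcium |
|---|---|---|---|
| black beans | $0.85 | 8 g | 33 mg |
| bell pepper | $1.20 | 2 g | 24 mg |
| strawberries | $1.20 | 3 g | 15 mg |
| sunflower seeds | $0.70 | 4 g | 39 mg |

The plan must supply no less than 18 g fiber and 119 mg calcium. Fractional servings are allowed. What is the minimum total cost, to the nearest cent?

A basic optimal solution has at most two foods positive. Try each food alone and each pair with both targets met exactly.
black beans only: max(18/8, 119/33) = 3.606 servings → $3.07.
bell pepper only: max(18/2, 119/24) = 9 servings → $10.80.
strawberries only: max(18/3, 119/15) = 7.933 servings → $9.52.
sunflower seeds only: max(18/4, 119/39) = 4.5 servings → $3.15.
black beans + bell pepper with both tight: 1.54 servings and 2.841 servings → $4.72.
black beans + strawberries: the both-tight solution has a negative serving — not a feasible corner.
black beans + sunflower seeds with both tight: 1.256 servings and 1.989 servings → $2.46.
bell pepper + strawberries with both tight: 2.071 servings and 4.619 servings → $8.03.
bell pepper + sunflower seeds with both targets exact would need a negative amount; discard.
strawberries + sunflower seeds with both tight: 3.965 servings and 1.526 servings → $5.83.
The minimum over all feasible corners is $2.46.

$2.46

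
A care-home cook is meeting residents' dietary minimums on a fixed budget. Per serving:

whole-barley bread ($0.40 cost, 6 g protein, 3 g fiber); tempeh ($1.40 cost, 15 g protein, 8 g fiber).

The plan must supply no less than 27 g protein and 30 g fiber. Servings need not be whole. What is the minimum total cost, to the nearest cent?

$4.00

Compare the cost at each extreme point of the feasible region.
whole-barley bread only: max(27/6, 30/3) = 10 servings → $4.00.
tempeh only: max(27/15, 30/8) = 3.75 servings → $5.25.
whole-barley bread + tempeh: the both-tight solution has a negative serving — not a feasible corner.
Cheapest feasible corner: $4.00.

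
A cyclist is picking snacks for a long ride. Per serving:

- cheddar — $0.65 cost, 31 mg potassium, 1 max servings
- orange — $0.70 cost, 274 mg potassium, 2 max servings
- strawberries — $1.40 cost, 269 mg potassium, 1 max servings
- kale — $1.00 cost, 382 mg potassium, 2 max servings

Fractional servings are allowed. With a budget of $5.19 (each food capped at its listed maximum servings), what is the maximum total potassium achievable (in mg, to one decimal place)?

Potassium per dollar: orange 391.4, kale 382, strawberries 192.1, cheddar 47.69.
Take 2 servings of orange: spends $1.40, +548.0 mg potassium (running total 548.0 mg).
Take 2 servings of kale: spends $2.00, +764.0 mg potassium (running total 1312.0 mg).
Take 1 serving of strawberries: spends $1.40, +269.0 mg potassium (running total 1581.0 mg).
Take 0.6 servings of cheddar: spends $0.39, +18.6 mg potassium (running total 1599.6 mg).
Greedy by best ratio exhausts the cost allowance optimally: 1599.6 mg.

1599.6 mg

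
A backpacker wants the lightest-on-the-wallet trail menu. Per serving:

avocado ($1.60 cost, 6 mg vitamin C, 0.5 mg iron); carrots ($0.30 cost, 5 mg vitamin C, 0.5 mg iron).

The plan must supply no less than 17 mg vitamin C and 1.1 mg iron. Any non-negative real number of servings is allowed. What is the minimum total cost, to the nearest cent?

$1.02

avocado only: max(17/6, 1.1/0.5) = 2.833 servings → $4.53.
carrots only: max(17/5, 1.1/0.5) = 3.4 servings → $1.02.
avocado + carrots: the both-tight solution has a negative serving — not a feasible corner.
So the least-cost plan costs $1.02.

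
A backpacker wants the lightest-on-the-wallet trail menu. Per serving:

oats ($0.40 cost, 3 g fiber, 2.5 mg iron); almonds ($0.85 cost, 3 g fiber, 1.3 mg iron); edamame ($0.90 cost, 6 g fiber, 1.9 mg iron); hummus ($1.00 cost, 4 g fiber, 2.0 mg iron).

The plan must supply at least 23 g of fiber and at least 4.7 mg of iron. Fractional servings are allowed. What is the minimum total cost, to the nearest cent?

Check every corner: each single food scaled to meet both minima, and each pair solved so both constraints bind.
oats only: max(23/3, 4.7/2.5) = 7.667 servings → $3.07.
almonds only: max(23/3, 4.7/1.3) = 7.667 servings → $6.52.
edamame only: max(23/6, 4.7/1.9) = 3.833 servings → $3.45.
hummus only: max(23/4, 4.7/2.0) = 5.75 servings → $5.75.
oats + almonds: the both-tight solution has a negative serving — not a feasible corner.
oats + edamame: intersection lies outside the first quadrant.
oats + hummus: intersection lies outside the first quadrant.
almonds + edamame with both targets exact would need a negative amount; discard.
almonds + hummus: intersection lies outside the first quadrant.
edamame + hummus: the both-tight solution has a negative serving — not a feasible corner.
So the least-cost plan costs $3.07.

$3.07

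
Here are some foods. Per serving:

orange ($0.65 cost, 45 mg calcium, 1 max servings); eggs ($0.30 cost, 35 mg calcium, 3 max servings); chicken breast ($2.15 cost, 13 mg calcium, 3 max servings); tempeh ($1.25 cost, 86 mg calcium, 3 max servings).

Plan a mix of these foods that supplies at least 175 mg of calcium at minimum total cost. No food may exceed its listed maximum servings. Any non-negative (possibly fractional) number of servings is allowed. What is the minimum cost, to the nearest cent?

$1.91

Cost per mg of calcium: eggs $0.0086, orange $0.0144, tempeh $0.0145, chicken breast $0.1654.
Take 3 servings of eggs: +105.0 mg calcium for $0.90 (total $0.90, still need 70.0 mg).
Take 1 serving of orange: +45.0 mg calcium for $0.65 (total $1.55, still need 25.0 mg).
Take 0.2907 servings of tempeh: +25.0 mg calcium for $0.36 (total $1.91, still need 0.0 mg).
Greedy by cheapest-per-mg is optimal for a single linear constraint, so the minimum cost is $1.91.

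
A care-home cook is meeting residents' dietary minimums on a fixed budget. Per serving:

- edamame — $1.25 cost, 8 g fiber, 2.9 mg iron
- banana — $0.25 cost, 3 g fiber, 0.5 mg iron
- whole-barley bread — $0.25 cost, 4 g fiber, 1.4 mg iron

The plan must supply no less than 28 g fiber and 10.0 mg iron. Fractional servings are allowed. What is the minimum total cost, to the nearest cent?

$1.79

This is a tiny linear program; its minimum lies at a vertex of the feasible set. List the vertices and price them.
edamame only: max(28/8, 10.0/2.9) = 3.5 servings → $4.38.
banana only: max(28/3, 10.0/0.5) = 20 servings → $5.00.
whole-barley bread only: max(28/4, 10.0/1.4) = 7.143 servings → $1.79.
edamame + banana with both tight: 3.404 servings and 0.2553 servings → $4.32.
edamame + whole-barley bread with both tight: 2 servings and 3 servings → $3.25.
banana + whole-barley bread: the both-tight solution has a negative serving — not a feasible corner.
Cheapest feasible corner: $1.79.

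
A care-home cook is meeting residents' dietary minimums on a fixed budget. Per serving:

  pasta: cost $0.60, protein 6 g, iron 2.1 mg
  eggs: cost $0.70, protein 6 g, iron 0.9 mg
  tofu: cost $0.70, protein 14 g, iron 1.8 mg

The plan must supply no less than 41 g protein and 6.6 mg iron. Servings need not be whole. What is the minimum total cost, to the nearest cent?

pasta only: max(41/6, 6.6/2.1) = 6.833 servings → $4.10.
eggs only: max(41/6, 6.6/0.9) = 7.333 servings → $5.13.
tofu only: max(41/14, 6.6/1.8) = 3.667 servings → $2.57.
pasta + eggs with both tight: 0.375 servings and 6.458 servings → $4.75.
pasta + tofu with both tight: 1 serving and 2.5 servings → $2.35.
eggs + tofu: intersection lies outside the first quadrant.
So the least-cost plan costs $2.35.

$2.35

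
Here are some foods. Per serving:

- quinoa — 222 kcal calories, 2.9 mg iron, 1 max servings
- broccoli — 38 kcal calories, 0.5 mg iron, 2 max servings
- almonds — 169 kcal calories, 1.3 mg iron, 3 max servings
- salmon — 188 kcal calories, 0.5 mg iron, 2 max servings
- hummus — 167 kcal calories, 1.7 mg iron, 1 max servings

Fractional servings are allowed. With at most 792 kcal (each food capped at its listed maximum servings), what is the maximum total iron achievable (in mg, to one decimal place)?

8.1 mg

Iron per kcal: broccoli 0.01316, quinoa 0.01306, hummus 0.01018, almonds 0.007692, salmon 0.00266.
Take 2 servings of broccoli: uses 76 kcal, +1.0 mg iron (running total 1.0 mg).
Take 1 serving of quinoa: uses 222 kcal, +2.9 mg iron (running total 3.9 mg).
Take 1 serving of hummus: uses 167 kcal, +1.7 mg iron (running total 5.6 mg).
Take 1.935 servings of almonds: uses 327 kcal, +2.5 mg iron (running total 8.1 mg).
Greedy by best ratio exhausts the calories allowance optimally: 8.1 mg.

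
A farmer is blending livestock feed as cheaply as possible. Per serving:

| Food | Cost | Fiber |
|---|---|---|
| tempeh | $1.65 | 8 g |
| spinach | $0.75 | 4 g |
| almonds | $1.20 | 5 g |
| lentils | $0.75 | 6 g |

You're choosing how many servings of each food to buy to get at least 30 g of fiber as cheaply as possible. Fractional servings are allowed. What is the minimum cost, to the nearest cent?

$3.75

Cost per g of fiber: lentils $0.1250, spinach $0.1875, tempeh $0.2062, almonds $0.2400.
With no serving limits, use only lentils: 30 g / 6 g = 5 servings × $0.75 = $3.75.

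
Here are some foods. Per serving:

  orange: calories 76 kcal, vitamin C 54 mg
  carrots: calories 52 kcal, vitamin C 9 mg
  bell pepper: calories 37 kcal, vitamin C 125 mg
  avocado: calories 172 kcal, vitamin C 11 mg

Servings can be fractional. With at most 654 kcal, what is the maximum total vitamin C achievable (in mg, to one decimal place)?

2209.5 mg

Vitamin C per kcal: bell pepper 3.378, orange 0.7105, carrots 0.1731, avocado 0.06395.
With no serving limits, spend the whole calories allowance on bell pepper: 654 kcal / 37 kcal × 125 mg = 2209.5 mg.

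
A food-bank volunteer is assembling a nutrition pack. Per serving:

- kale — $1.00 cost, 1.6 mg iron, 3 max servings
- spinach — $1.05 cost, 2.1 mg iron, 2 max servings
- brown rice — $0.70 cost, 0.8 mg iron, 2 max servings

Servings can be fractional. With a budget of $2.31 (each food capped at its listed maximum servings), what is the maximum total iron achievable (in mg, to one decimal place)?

Iron per dollar: spinach 2, kale 1.6, brown rice 1.143.
Take 2 servings of spinach: spends $2.10, +4.2 mg iron (running total 4.2 mg).
Take 0.21 servings of kale: spends $0.21, +0.3 mg iron (running total 4.5 mg).
Filling greedily by iron-per-dollar is optimal for one linear limit, giving 4.5 mg.

4.5 mg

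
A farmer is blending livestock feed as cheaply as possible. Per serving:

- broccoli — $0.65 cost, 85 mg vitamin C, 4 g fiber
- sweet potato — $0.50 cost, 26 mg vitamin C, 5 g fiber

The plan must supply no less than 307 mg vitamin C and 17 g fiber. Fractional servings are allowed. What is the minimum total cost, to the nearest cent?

broccoli only: max(307/85, 17/4) = 4.25 servings → $2.76.
sweet potato only: max(307/26, 17/5) = 11.81 servings → $5.90.
broccoli + sweet potato with both tight: 3.405 servings and 0.676 servings → $2.55.
The minimum over all feasible corners is $2.55.

$2.55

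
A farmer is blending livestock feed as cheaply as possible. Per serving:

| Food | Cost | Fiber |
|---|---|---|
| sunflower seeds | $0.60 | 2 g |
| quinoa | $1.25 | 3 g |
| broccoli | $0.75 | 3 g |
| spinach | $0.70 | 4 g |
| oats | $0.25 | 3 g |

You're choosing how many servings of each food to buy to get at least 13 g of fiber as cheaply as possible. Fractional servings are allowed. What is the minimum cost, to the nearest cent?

Cost per g of fiber: oats $0.0833, spinach $0.1750, broccoli $0.2500, sunflower seeds $0.3000, quinoa $0.4167.
With no serving limits, use only oats: 13 g / 3 g = 4.333 servings × $0.25 = $1.08.

$1.08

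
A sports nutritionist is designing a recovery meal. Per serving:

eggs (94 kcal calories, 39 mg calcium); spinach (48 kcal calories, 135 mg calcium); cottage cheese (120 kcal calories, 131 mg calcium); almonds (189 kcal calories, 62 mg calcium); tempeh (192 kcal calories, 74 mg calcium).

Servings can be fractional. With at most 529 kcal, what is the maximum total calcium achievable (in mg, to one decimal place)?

Calcium per kcal: spinach 2.812, cottage cheese 1.092, eggs 0.4149, tempeh 0.3854, almonds 0.328.
With no serving limits, spend the whole calories allowance on spinach: 529 kcal / 48 kcal × 135 mg = 1487.8 mg.

1487.8 mg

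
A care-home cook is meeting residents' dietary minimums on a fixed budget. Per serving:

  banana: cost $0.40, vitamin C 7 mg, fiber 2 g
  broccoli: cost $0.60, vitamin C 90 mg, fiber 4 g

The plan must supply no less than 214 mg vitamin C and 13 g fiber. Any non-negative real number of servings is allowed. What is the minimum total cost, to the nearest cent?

Two binding constraints pin down two serving amounts, so the optimal mix uses at most two foods. The candidates are each food alone (scaled to the tighter of vitamin C/fiber) and each pair with both constraints tight.
banana only: max(214/7, 13/2) = 30.57 servings → $12.23.
broccoli only: max(214/90, 13/4) = 3.25 servings → $1.95.
banana + broccoli with both tight: 2.066 servings and 2.217 servings → $2.16.
So the least-cost plan costs $1.95.

$1.95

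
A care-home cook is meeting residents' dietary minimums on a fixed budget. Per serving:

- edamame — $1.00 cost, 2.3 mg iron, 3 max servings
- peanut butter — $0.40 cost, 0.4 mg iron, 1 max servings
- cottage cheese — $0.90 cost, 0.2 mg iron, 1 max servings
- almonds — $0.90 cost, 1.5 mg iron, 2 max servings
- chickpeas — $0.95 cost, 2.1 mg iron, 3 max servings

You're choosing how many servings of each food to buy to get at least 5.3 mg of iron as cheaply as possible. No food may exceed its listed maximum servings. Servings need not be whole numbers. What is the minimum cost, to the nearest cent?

$2.30

Cost per mg of iron: edamame $0.4348, chickpeas $0.4524, almonds $0.6000, peanut butter $1.0000, cottage cheese $4.5000.
Take 2.304 servings of edamame: +5.3 mg iron for $2.30 (total $2.30, still need 0.0 mg).
Filling from the cheapest source first is optimal under one linear minimum: $2.30.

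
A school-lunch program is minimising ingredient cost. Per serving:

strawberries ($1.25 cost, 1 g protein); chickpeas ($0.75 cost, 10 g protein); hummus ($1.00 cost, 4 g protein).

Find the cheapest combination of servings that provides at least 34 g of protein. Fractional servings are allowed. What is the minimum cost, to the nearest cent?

$2.55

Cost per g of protein: chickpeas $0.0750, hummus $0.2500, strawberries $1.2500.
With no serving limits, use only chickpeas: 34 g / 10 g = 3.4 servings × $0.75 = $2.55.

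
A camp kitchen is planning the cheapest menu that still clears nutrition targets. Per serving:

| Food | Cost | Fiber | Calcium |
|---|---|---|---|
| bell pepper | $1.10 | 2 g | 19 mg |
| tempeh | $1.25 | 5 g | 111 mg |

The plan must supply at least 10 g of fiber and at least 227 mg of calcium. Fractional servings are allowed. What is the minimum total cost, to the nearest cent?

$2.56

For a min-cost LP with two ≥-constraints, a basic feasible solution has at most two positive variables.
bell pepper only: max(10/2, 227/19) = 11.95 servings → $13.14.
tempeh only: max(10/5, 227/111) = 2.045 servings → $2.56.
bell pepper + tempeh: intersection lies outside the first quadrant.
The minimum over all feasible corners is $2.56.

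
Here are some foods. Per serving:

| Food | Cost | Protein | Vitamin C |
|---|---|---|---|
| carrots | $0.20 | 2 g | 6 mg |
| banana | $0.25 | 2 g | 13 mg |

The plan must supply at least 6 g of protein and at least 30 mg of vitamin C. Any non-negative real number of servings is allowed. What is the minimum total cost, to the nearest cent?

carrots only: max(6/2, 30/6) = 5 servings → $1.00.
banana only: max(6/2, 30/13) = 3 servings → $0.75.
carrots + banana with both tight: 1.286 servings and 1.714 servings → $0.69.
Cheapest feasible corner: $0.69.

$0.69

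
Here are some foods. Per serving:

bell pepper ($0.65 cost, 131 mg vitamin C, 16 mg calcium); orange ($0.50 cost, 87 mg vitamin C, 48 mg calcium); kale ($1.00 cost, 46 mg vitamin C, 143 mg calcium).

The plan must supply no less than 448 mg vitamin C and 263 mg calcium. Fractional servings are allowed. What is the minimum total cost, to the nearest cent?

With two linear requirements the optimum uses one or two foods; enumerate the corners.
bell pepper only: max(448/131, 263/16) = 16.44 servings → $10.68.
orange only: max(448/87, 263/48) = 5.479 servings → $2.74.
kale only: max(448/46, 263/143) = 9.739 servings → $9.74.
bell pepper + orange: the both-tight solution has a negative serving — not a feasible corner.
bell pepper + kale with both tight: 2.887 servings and 1.516 servings → $3.39.
orange + kale with both tight: 5.078 servings and 0.1346 servings → $2.67.
So the least-cost plan costs $2.67.

$2.67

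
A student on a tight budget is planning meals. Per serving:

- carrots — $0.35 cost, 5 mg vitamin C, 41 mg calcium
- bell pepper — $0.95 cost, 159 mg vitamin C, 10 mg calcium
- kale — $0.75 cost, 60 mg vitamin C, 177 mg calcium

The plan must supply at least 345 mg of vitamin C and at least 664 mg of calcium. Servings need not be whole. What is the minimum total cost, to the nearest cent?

Two binding constraints pin down two serving amounts, so the optimal mix uses at most two foods. The candidates are each food alone (scaled to the tighter of vitamin C/calcium) and each pair with both constraints tight.
carrots only: max(345/5, 664/41) = 69 servings → $24.15.
bell pepper only: max(345/159, 664/10) = 66.4 servings → $63.08.
kale only: max(345/60, 664/177) = 5.75 servings → $4.31.
carrots + bell pepper with both tight: 15.79 servings and 1.673 servings → $7.12.
carrots + kale with both targets exact would need a negative amount; discard.
bell pepper + kale with both tight: 0.7706 servings and 3.708 servings → $3.51.
Cheapest feasible corner: $3.51.

$3.51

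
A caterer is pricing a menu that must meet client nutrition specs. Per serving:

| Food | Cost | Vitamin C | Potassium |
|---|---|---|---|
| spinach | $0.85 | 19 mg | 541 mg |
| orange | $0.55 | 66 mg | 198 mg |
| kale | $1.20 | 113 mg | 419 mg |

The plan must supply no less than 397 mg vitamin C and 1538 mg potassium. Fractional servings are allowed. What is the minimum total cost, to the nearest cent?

$3.80

An LP optimum is at a vertex; with two nutrient constraints at most two foods are used. Check each candidate.
spinach only: max(397/19, 1538/541) = 20.89 servings → $17.76.
orange only: max(397/66, 1538/198) = 7.768 servings → $4.27.
kale only: max(397/113, 1538/419) = 3.671 servings → $4.40.
spinach + orange with both tight: 0.7169 servings and 5.809 servings → $3.80.
spinach + kale with both tight: 0.1401 servings and 3.49 servings → $4.31.
orange + kale with both targets exact would need a negative amount; discard.
Cheapest feasible corner: $3.80.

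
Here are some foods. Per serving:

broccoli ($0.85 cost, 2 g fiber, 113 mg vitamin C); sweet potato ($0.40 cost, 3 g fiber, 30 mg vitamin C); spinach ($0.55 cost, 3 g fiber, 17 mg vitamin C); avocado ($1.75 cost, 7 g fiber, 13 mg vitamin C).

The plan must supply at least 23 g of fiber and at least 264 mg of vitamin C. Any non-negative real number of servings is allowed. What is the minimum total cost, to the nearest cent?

$3.28

Compare the cost at each extreme point of the feasible region.
broccoli only: max(23/2, 264/113) = 11.5 servings → $9.78.
sweet potato only: max(23/3, 264/30) = 8.8 servings → $3.52.
spinach only: max(23/3, 264/17) = 15.53 servings → $8.54.
avocado only: max(23/7, 264/13) = 20.31 servings → $35.54.
broccoli + sweet potato with both tight: 0.3656 servings and 7.423 servings → $3.28.
broccoli + spinach with both tight: 1.315 servings and 6.79 servings → $4.85.
broccoli + avocado with both tight: 2.025 servings and 2.707 servings → $6.46.
sweet potato + spinach: the both-tight solution has a negative serving — not a feasible corner.
sweet potato + avocado: intersection lies outside the first quadrant.
spinach + avocado with both targets exact would need a negative amount; discard.
So the least-cost plan costs $3.28.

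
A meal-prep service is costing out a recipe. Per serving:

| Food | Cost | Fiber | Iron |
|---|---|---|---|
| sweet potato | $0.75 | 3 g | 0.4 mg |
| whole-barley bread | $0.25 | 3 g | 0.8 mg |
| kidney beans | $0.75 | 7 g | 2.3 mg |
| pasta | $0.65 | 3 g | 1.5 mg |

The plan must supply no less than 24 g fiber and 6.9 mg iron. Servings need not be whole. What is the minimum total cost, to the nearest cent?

$2.16

An LP optimum is at a vertex; with two nutrient constraints at most two foods are used. Check each candidate.
sweet potato only: max(24/3, 6.9/0.4) = 17.25 servings → $12.94.
whole-barley bread only: max(24/3, 6.9/0.8) = 8.625 servings → $2.16.
kidney beans only: max(24/7, 6.9/2.3) = 3.429 servings → $2.57.
pasta only: max(24/3, 6.9/1.5) = 8 servings → $5.20.
sweet potato + whole-barley bread: intersection lies outside the first quadrant.
sweet potato + kidney beans with both tight: 1.683 servings and 2.707 servings → $3.29.
sweet potato + pasta with both tight: 4.636 servings and 3.364 servings → $5.66.
whole-barley bread + kidney beans with both tight: 5.308 servings and 1.154 servings → $2.19.
whole-barley bread + pasta with both tight: 7.286 servings and 0.7143 servings → $2.29.
kidney beans + pasta: intersection lies outside the first quadrant.
Cheapest feasible corner: $2.16.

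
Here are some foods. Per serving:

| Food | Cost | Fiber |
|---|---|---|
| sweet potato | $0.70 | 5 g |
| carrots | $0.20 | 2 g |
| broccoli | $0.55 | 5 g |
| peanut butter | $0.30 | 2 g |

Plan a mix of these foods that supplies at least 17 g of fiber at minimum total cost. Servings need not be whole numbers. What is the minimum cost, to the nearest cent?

Cost per g of fiber: carrots $0.1000, broccoli $0.1100, sweet potato $0.1400, peanut butter $0.1500.
With no serving limits, use only carrots: 17 g / 2 g = 8.5 servings × $0.20 = $1.70.

$1.70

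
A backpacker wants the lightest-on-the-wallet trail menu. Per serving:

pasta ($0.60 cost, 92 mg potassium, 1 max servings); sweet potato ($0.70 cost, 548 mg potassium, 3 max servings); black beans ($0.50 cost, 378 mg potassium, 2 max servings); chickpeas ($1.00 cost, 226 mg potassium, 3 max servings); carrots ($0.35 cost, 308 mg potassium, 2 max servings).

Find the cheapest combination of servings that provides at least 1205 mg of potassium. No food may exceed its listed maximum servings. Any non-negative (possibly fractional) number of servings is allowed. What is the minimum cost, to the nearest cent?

Cost per mg of potassium: carrots $0.0011, sweet potato $0.0013, black beans $0.0013, chickpeas $0.0044, pasta $0.0065.
Take 2 servings of carrots: +616.0 mg potassium for $0.70 (total $0.70, still need 589.0 mg).
Take 1.075 servings of sweet potato: +589.0 mg potassium for $0.75 (total $1.45, still need 0.0 mg).
Greedy by cheapest-per-mg is optimal for a single linear constraint, so the minimum cost is $1.45.

$1.45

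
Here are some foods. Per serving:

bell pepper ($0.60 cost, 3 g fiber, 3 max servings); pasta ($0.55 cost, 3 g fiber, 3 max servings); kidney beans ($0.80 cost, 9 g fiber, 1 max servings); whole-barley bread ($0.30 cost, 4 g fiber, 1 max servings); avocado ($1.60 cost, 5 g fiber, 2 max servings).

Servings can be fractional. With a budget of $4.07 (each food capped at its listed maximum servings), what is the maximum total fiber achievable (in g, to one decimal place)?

Fiber per dollar: whole-barley bread 13.33, kidney beans 11.25, pasta 5.455, bell pepper 5, avocado 3.125.
Take 1 serving of whole-barley bread: spends $0.30, +4.0 g fiber (running total 4.0 g).
Take 1 serving of kidney beans: spends $0.80, +9.0 g fiber (running total 13.0 g).
Take 3 servings of pasta: spends $1.65, +9.0 g fiber (running total 22.0 g).
Take 2.2 servings of bell pepper: spends $1.32, +6.6 g fiber (running total 28.6 g).
Greedy by best ratio exhausts the cost allowance optimally: 28.6 g.

28.6 g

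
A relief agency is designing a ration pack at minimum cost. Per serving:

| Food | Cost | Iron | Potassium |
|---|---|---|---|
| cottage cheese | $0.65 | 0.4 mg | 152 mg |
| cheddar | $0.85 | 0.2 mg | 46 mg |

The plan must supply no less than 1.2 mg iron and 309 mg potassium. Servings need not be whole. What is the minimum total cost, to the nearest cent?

cottage cheese only: max(1.2/0.4, 309/152) = 3 servings → $1.95.
cheddar only: max(1.2/0.2, 309/46) = 6.717 servings → $5.71.
cottage cheese + cheddar with both tight: 0.55 servings and 4.9 servings → $4.52.
So the least-cost plan costs $1.95.

$1.95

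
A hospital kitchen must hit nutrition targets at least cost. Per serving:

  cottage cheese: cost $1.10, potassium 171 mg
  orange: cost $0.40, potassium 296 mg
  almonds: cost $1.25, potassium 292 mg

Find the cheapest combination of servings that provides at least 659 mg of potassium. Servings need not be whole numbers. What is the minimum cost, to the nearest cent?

Cost per mg of potassium: orange $0.0014, almonds $0.0043, cottage cheese $0.0064.
With no serving limits, use only orange: 659 mg / 296 mg = 2.226 servings × $0.40 = $0.89.

$0.89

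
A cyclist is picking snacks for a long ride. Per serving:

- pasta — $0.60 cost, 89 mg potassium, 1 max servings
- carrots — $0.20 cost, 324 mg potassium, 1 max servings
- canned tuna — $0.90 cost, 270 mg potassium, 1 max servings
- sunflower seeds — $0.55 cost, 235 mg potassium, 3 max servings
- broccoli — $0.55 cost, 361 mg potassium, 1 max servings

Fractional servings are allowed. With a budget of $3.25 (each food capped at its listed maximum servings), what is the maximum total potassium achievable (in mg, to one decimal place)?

Potassium per dollar: carrots 1620, broccoli 656.4, sunflower seeds 427.3, canned tuna 300, pasta 148.3.
Take 1 serving of carrots: spends $0.20, +324.0 mg potassium (running total 324.0 mg).
Take 1 serving of broccoli: spends $0.55, +361.0 mg potassium (running total 685.0 mg).
Take 3 servings of sunflower seeds: spends $1.65, +705.0 mg potassium (running total 1390.0 mg).
Take 0.9444 servings of canned tuna: spends $0.85, +255.0 mg potassium (running total 1645.0 mg).
Filling greedily by potassium-per-dollar is optimal for one linear limit, giving 1645.0 mg.

1645.0 mg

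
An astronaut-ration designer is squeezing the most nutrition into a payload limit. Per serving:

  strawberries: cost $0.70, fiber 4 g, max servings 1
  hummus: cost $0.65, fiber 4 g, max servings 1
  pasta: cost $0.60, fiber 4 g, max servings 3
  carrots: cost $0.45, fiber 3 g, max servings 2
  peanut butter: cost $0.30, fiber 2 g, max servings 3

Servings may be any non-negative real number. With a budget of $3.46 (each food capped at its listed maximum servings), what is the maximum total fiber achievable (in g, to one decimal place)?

23.1 g

Fiber per dollar: pasta 6.667, carrots 6.667, peanut butter 6.667, hummus 6.154, strawberries 5.714.
Take 3 servings of pasta: spends $1.80, +12.0 g fiber (running total 12.0 g).
Take 2 servings of carrots: spends $0.90, +6.0 g fiber (running total 18.0 g).
Take 2.533 servings of peanut butter: spends $0.76, +5.1 g fiber (running total 23.1 g).
Greedy by best ratio exhausts the cost allowance optimally: 23.1 g.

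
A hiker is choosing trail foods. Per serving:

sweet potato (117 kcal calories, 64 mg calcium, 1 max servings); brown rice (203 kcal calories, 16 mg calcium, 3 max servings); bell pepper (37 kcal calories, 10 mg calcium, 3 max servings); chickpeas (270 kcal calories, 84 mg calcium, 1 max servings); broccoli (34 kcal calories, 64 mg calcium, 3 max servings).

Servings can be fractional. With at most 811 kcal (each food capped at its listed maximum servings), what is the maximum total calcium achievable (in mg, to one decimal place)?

386.6 mg

Calcium per kcal: broccoli 1.882, sweet potato 0.547, chickpeas 0.3111, bell pepper 0.2703, brown rice 0.07882.
Take 3 servings of broccoli: uses 102 kcal, +192.0 mg calcium (running total 192.0 mg).
Take 1 serving of sweet potato: uses 117 kcal, +64.0 mg calcium (running total 256.0 mg).
Take 1 serving of chickpeas: uses 270 kcal, +84.0 mg calcium (running total 340.0 mg).
Take 3 servings of bell pepper: uses 111 kcal, +30.0 mg calcium (running total 370.0 mg).
Take 1.039 servings of brown rice: uses 211 kcal, +16.6 mg calcium (running total 386.6 mg).
Filling greedily by calcium-per-kcal is optimal for one linear limit, giving 386.6 mg.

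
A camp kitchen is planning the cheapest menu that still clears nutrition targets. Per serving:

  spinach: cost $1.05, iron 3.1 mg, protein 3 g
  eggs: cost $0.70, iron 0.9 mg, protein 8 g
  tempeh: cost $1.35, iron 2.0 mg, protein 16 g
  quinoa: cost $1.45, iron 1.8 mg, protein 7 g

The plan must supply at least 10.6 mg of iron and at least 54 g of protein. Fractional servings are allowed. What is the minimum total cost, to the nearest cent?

The cheapest plan sits at a corner of the feasible region — with two constraints it uses at most two foods.
spinach only: max(10.6/3.1, 54/3) = 18 servings → $18.90.
eggs only: max(10.6/0.9, 54/8) = 11.78 servings → $8.24.
tempeh only: max(10.6/2.0, 54/16) = 5.3 servings → $7.16.
quinoa only: max(10.6/1.8, 54/7) = 7.714 servings → $11.19.
spinach + eggs with both tight: 1.638 servings and 6.136 servings → $6.01.
spinach + tempeh with both tight: 1.413 servings and 3.11 servings → $5.68.
spinach + quinoa with both targets exact would need a negative amount; discard.
eggs + tempeh: the both-tight solution has a negative serving — not a feasible corner.
eggs + quinoa with both tight: 2.84 servings and 4.469 servings → $8.47.
tempeh + quinoa with both tight: 1.554 servings and 4.162 servings → $8.13.
Cheapest feasible corner: $5.68.

$5.68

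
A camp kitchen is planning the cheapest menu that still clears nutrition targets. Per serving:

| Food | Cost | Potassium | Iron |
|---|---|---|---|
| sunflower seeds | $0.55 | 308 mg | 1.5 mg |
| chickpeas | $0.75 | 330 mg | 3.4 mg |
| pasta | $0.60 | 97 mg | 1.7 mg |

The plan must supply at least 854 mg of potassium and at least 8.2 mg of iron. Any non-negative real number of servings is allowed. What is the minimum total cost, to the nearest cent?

sunflower seeds only: max(854/308, 8.2/1.5) = 5.467 servings → $3.01.
chickpeas only: max(854/330, 8.2/3.4) = 2.588 servings → $1.94.
pasta only: max(854/97, 8.2/1.7) = 8.804 servings → $5.28.
sunflower seeds + chickpeas with both tight: 0.3578 servings and 2.254 servings → $1.89.
sunflower seeds + pasta with both tight: 1.736 servings and 3.292 servings → $2.93.
chickpeas + pasta: intersection lies outside the first quadrant.
Cheapest feasible corner: $1.89.

$1.89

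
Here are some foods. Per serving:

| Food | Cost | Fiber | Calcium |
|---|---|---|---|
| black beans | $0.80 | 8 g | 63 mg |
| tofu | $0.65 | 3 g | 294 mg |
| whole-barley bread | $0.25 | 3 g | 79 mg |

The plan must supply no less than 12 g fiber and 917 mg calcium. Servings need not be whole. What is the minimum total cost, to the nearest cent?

$2.12

Compare the cost at each extreme point of the feasible region.
black beans only: max(12/8, 917/63) = 14.56 servings → $11.64.
tofu only: max(12/3, 917/294) = 4 servings → $2.60.
whole-barley bread only: max(12/3, 917/79) = 11.61 servings → $2.90.
black beans + tofu with both tight: 0.3592 servings and 3.042 servings → $2.26.
black beans + whole-barley bread: the both-tight solution has a negative serving — not a feasible corner.
tofu + whole-barley bread with both tight: 2.795 servings and 1.205 servings → $2.12.
Cheapest feasible corner: $2.12.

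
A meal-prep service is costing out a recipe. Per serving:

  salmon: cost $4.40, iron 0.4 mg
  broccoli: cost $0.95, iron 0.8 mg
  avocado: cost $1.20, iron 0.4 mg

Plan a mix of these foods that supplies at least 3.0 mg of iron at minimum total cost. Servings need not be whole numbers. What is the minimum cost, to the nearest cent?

Cost per mg of iron: broccoli $1.1875, avocado $3.0000, salmon $11.0000.
With no serving limits, use only broccoli: 3.0 mg / 0.8 mg = 3.75 servings × $0.95 = $3.56.

$3.56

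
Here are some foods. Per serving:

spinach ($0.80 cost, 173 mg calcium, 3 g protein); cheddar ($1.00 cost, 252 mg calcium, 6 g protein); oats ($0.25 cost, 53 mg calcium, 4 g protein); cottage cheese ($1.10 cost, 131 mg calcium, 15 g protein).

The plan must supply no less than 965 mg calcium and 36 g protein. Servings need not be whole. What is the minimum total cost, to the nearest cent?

$4.02

A basic optimal solution has at most two foods positive. Try each food alone and each pair with both targets met exactly.
spinach only: max(965/173, 36/3) = 12 servings → $9.60.
cheddar only: max(965/252, 36/6) = 6 servings → $6.00.
oats only: max(965/53, 36/4) = 18.21 servings → $4.55.
cottage cheese only: max(965/131, 36/15) = 7.366 servings → $8.10.
spinach + cheddar: intersection lies outside the first quadrant.
spinach + oats with both tight: 3.662 servings and 6.253 servings → $4.49.
spinach + cottage cheese with both tight: 4.432 servings and 1.514 servings → $5.21.
cheddar + oats with both tight: 2.829 servings and 4.757 servings → $4.02.
cheddar + cottage cheese with both tight: 3.26 servings and 1.096 servings → $4.47.
oats + cottage cheese: the both-tight solution has a negative serving — not a feasible corner.
So the least-cost plan costs $4.02.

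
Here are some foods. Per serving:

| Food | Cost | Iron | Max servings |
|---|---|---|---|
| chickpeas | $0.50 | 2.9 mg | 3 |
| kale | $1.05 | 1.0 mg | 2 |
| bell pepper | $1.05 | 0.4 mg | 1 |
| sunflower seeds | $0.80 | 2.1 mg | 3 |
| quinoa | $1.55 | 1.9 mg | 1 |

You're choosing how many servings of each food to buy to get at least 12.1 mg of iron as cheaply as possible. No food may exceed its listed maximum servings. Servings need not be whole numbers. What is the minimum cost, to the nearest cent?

Cost per mg of iron: chickpeas $0.1724, sunflower seeds $0.3810, quinoa $0.8158, kale $1.0500, bell pepper $2.6250.
Take 3 servings of chickpeas: +8.7 mg iron for $1.50 (total $1.50, still need 3.4 mg).
Take 1.619 servings of sunflower seeds: +3.4 mg iron for $1.30 (total $2.80, still need 0.0 mg).
Greedy by cheapest-per-mg is optimal for a single linear constraint, so the minimum cost is $2.80.

$2.80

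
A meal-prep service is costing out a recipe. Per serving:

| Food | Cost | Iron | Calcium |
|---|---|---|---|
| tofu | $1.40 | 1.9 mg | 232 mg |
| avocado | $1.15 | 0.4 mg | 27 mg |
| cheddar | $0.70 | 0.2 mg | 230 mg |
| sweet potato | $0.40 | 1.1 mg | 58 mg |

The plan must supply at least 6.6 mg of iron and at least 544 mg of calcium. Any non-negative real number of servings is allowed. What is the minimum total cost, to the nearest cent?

The cheapest plan sits at a corner of the feasible region — with two constraints it uses at most two foods.
tofu only: max(6.6/1.9, 544/232) = 3.474 servings → $4.86.
avocado only: max(6.6/0.4, 544/27) = 20.15 servings → $23.17.
cheddar only: max(6.6/0.2, 544/230) = 33 servings → $23.10.
sweet potato only: max(6.6/1.1, 544/58) = 9.379 servings → $3.75.
tofu + avocado with both tight: 0.9494 servings and 11.99 servings → $15.12.
tofu + cheddar: the both-tight solution has a negative serving — not a feasible corner.
tofu + sweet potato with both tight: 1.487 servings and 3.432 servings → $3.45.
avocado + cheddar with both tight: 16.27 servings and 0.455 servings → $19.03.
avocado + sweet potato: intersection lies outside the first quadrant.
cheddar + sweet potato with both tight: 0.8931 servings and 5.838 servings → $2.96.
So the least-cost plan costs $2.96.

$2.96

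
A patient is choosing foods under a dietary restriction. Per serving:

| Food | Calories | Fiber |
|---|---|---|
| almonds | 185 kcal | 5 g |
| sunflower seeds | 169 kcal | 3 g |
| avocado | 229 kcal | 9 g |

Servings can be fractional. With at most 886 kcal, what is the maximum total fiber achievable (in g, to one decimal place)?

Fiber per kcal: avocado 0.0393, almonds 0.02703, sunflower seeds 0.01775.
With no serving limits, spend the whole calories allowance on avocado: 886 kcal / 229 kcal × 9 g = 34.8 g.

34.8 g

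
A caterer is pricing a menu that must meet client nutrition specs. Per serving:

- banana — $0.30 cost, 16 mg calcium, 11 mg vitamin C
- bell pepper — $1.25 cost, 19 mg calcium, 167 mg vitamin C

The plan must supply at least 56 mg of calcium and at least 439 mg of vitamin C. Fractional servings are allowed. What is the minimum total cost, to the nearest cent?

$3.38

Compare the cost at each extreme point of the feasible region.
banana only: max(56/16, 439/11) = 39.91 servings → $11.97.
bell pepper only: max(56/19, 439/167) = 2.947 servings → $3.68.
banana + bell pepper with both tight: 0.4105 servings and 2.602 servings → $3.38.
Cheapest feasible corner: $3.38.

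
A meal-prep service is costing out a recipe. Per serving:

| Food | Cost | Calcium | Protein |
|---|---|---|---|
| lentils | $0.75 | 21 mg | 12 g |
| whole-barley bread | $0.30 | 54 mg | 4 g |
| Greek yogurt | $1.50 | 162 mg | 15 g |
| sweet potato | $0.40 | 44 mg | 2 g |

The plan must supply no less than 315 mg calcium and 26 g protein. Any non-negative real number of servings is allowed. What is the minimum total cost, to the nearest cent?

With two linear requirements the optimum uses one or two foods; enumerate the corners.
lentils only: max(315/21, 26/12) = 15 servings → $11.25.
whole-barley bread only: max(315/54, 26/4) = 6.5 servings → $1.95.
Greek yogurt only: max(315/162, 26/15) = 1.944 servings → $2.92.
sweet potato only: max(315/44, 26/2) = 13 servings → $5.20.
lentils + whole-barley bread with both tight: 0.2553 servings and 5.734 servings → $1.91.
lentils + Greek yogurt with both targets exact would need a negative amount; discard.
lentils + sweet potato with both tight: 1.058 servings and 6.654 servings → $3.45.
whole-barley bread + Greek yogurt with both tight: 3.167 servings and 0.8889 servings → $2.28.
whole-barley bread + sweet potato: intersection lies outside the first quadrant.
Greek yogurt + sweet potato with both tight: 1.53 servings and 1.527 servings → $2.91.
Cheapest feasible corner: $1.91.

$1.91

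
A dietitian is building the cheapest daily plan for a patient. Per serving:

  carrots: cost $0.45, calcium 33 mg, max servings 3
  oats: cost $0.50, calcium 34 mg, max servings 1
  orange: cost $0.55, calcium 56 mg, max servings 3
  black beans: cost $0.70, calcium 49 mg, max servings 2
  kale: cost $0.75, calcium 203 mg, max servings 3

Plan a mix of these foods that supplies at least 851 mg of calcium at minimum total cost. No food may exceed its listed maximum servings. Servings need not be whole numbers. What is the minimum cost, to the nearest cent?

$4.91

Cost per mg of calcium: kale $0.0037, orange $0.0098, carrots $0.0136, black beans $0.0143, oats $0.0147.
Take 3 servings of kale: +609.0 mg calcium for $2.25 (total $2.25, still need 242.0 mg).
Take 3 servings of orange: +168.0 mg calcium for $1.65 (total $3.90, still need 74.0 mg).
Take 2.242 servings of carrots: +74.0 mg calcium for $1.01 (total $4.91, still need 0.0 mg).
Greedy by cheapest-per-mg is optimal for a single linear constraint, so the minimum cost is $4.91.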